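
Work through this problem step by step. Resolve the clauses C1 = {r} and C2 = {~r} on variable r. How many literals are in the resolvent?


Remove r from C1 and ~r from C2.
C1 remainder: {}
C2 remainder: {}
Union (resolvent): {} (empty clause)
Resolvent has 0 literal(s).

0


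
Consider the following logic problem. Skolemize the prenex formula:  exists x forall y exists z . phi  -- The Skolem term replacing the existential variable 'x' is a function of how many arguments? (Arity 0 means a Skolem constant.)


Quantifier prefix: exists x forall y exists z
'x' is existentially quantified at position 1.
No universal quantifiers precede it.
Skolem function arity = 0 (a Skolem constant)

0


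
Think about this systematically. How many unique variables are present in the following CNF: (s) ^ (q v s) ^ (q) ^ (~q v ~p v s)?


Identify each variable that appears in the formula.
Variables found: p, q, s
Count = 3

3


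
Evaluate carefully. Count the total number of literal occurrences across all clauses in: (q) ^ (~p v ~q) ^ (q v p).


Counting literals in each clause:
Clause 1: 1 literal(s)
Clause 2: 2 literal(s)
Clause 3: 2 literal(s)
Total = 5

5


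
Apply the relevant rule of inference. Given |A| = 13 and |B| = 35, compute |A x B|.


The Cartesian product A x B contains all ordered pairs (a, b).
|A x B| = |A| * |B| = 13 * 35 = 455

455


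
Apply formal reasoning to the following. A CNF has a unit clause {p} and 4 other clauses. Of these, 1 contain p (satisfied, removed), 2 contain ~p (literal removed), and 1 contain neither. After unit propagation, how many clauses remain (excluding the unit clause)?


Satisfied (removed): 1
Shortened (remain): 2
Unchanged (remain): 1
Remaining = 2 + 1 = 3

3


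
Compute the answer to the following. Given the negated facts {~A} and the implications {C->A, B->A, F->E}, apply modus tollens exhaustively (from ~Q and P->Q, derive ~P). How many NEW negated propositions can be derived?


Initial negated facts: {~A}
Apply modus tollens to closure:
  ~A and C->A  =>  ~C
  ~A and B->A  =>  ~B
Final negated: {~A, ~B, ~C}
New negations: {~B, ~C}
Count = 2

2


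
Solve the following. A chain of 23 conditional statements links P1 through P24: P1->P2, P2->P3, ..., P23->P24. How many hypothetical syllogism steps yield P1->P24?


With 23 implications in a chain connecting 24 propositions:
P1->P2, P2->P3, ..., P23->P24
Steps needed = (number of implications) - 1 = 23 - 1 = 22

22


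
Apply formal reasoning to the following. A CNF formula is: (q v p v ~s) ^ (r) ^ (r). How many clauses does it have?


A CNF formula is a conjunction of clauses.
Clauses are separated by ^.
Counting the conjuncts: 3 clauses.

3


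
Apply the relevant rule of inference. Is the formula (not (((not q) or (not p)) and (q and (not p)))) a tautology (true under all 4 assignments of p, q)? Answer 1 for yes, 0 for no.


Check all 4 assignments:
p=0, q=0: 1
p=0, q=1: 0
p=1, q=0: 1
p=1, q=1: 1
Satisfying count = 3/4.
Tautology iff count = 4: no.

0


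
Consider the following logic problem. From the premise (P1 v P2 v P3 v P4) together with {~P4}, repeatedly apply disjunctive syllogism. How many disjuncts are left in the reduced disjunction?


Original disjuncts (4): P1, P2, P3, P4
Negated (eliminate): ~P4
Remaining disjuncts: P1, P2, P3
Count = 4 - 1 = 3

3


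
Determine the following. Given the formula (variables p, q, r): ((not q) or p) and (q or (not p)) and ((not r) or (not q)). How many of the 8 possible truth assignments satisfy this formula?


Evaluate all 8 assignments for p, q, r:
p=0, q=0, r=0: 1
p=0, q=0, r=1: 1
p=0, q=1, r=0: 0
p=0, q=1, r=1: 0
p=1, q=0, r=0: 0
p=1, q=0, r=1: 0
p=1, q=1, r=0: 1
p=1, q=1, r=1: 0
Satisfying count = 3

3


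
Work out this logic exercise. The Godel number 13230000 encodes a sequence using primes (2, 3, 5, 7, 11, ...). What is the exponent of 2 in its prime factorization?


Factorize 13230000 by dividing by 2 repeatedly.
Division steps: 2 divides 13230000 exactly 4 time(s).
Exponent of 2 = 4

4


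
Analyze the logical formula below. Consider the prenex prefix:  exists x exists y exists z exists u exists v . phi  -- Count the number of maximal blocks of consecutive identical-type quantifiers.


Quantifier-type sequence: E E E E E  (A=forall, E=exists)
Group into maximal same-type runs:
  Ex5
Number of blocks = 1

1


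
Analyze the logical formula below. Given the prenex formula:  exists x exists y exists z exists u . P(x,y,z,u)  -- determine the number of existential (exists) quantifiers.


Quantifier prefix: exists x exists y exists z exists u
Mark each quantifier type:
  E E E E
Universal count = 0, Existential count = 4
Asked for existential (exists) quantifiers: 4

4


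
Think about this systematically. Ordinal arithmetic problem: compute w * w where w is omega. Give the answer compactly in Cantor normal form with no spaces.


Compute w * w.
Ordinal * is associative and left-distributive over +, but NOT commutative; for finite n>1, n*w = w but w*n stays w*n.
w * w = w^2 by definition.
Result = w^2

w^2


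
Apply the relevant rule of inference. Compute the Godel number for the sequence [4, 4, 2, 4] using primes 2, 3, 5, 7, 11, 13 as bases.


Encode each element as an exponent of the corresponding prime:
  2^4 = 16
  3^4 = 81
  5^2 = 25
  7^4 = 2401
Product = 16 * 81 * 25 * 2401 = 77792400

77792400


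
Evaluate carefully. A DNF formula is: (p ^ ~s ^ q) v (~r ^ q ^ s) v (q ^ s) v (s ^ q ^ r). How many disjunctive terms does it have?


A DNF formula is a disjunction of terms (conjunctions).
Terms are separated by v.
Counting the disjuncts: 4 terms.

4


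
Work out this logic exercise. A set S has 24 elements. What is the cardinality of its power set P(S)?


The power set of a set with n elements has 2^n elements.
|P(S)| = 2^24 = 16777216

16777216


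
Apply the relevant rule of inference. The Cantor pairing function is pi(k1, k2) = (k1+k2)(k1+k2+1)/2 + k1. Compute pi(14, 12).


k1 + k2 = 26
(k1+k2)(k1+k2+1)/2 = 26 * 27 / 2 = 351
pi = 351 + 14 = 365

365


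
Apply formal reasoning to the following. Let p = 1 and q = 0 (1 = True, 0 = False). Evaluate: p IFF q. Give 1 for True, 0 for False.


p = 1, q = 0
Operation: p IFF q
Evaluate: 1 IFF 0 = 0

0


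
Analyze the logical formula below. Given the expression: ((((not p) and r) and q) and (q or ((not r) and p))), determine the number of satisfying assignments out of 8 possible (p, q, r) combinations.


Check all 8 assignments:
p=0, q=0, r=0: 0
p=0, q=0, r=1: 0
p=0, q=1, r=0: 0
p=0, q=1, r=1: 1
p=1, q=0, r=0: 0
p=1, q=0, r=1: 0
p=1, q=1, r=0: 0
p=1, q=1, r=1: 0
Count of True = 1

1


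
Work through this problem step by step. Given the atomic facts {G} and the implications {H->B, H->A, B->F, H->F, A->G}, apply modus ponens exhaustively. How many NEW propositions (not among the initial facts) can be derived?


Initial facts: {G}
Apply modus ponens to closure:
  (no implication fires)
Final known: {G}
New propositions: {(none)}
Count = 0

0


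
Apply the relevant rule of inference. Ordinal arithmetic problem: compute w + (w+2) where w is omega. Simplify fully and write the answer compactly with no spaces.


Compute w + (w+2).
Ordinal + is associative but NOT commutative; for finite n>0, n + w = w but w + n stays w+n.
w + (w+2) = (w+w) + 2 = w*2+2.
Result = w*2+2

w*2+2


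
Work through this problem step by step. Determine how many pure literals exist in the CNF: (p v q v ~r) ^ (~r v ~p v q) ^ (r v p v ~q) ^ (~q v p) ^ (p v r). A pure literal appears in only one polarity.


Check each variable for pure literal status:
p: mixed (not pure)
q: mixed (not pure)
r: mixed (not pure)
Pure literal count = 0

0


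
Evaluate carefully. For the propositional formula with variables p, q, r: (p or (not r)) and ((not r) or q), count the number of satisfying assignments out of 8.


Evaluate all 8 assignments for p, q, r:
p=0, q=0, r=0: 1
p=0, q=0, r=1: 0
p=0, q=1, r=0: 1
p=0, q=1, r=1: 0
p=1, q=0, r=0: 1
p=1, q=0, r=1: 0
p=1, q=1, r=0: 1
p=1, q=1, r=1: 1
Satisfying count = 5

5


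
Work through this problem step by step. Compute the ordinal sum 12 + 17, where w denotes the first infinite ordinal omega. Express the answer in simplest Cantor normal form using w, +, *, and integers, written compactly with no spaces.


Compute 12 + 17.
Ordinal + is associative but NOT commutative; for finite n>0, n + w = w but w + n stays w+n.
Both operands finite; ordinal + agrees with natural +: 12 + 17 = 29.
Result = 29

29


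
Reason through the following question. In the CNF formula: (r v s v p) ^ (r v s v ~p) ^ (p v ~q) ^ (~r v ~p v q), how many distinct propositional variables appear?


Identify each variable that appears in the formula.
Variables found: p, q, r, s
Count = 4

4


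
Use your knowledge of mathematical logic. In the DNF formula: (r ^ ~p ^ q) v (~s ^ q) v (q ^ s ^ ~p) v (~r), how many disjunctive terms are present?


A DNF formula is a disjunction of terms (conjunctions).
Terms are separated by v.
Counting the disjuncts: 4 terms.

4


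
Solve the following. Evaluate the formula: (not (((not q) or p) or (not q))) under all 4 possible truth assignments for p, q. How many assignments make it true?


Check all 4 assignments:
p=0, q=0: 0
p=0, q=1: 1
p=1, q=0: 0
p=1, q=1: 0
Count of True = 1

1


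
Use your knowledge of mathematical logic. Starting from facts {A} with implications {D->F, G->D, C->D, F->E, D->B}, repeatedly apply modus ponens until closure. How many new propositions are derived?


Initial facts: {A}
Apply modus ponens to closure:
  (no implication fires)
Final known: {A}
New propositions: {(none)}
Count = 0

0


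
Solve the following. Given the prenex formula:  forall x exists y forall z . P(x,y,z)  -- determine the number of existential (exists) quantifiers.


Quantifier prefix: forall x exists y forall z
Mark each quantifier type:
  U E U
Universal count = 2, Existential count = 1
Asked for existential (exists) quantifiers: 1

1


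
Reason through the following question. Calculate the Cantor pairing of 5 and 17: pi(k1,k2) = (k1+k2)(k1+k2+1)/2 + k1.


k1 + k2 = 22
(k1+k2)(k1+k2+1)/2 = 22 * 23 / 2 = 253
pi = 253 + 5 = 258

258


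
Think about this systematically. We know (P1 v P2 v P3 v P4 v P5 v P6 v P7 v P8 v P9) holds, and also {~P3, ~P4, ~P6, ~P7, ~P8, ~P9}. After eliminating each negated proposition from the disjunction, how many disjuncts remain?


Original disjuncts (9): P1, P2, P3, P4, P5, P6, P7, P8, P9
Negated (eliminate): ~P3, ~P4, ~P6, ~P7, ~P8, ~P9
Remaining disjuncts: P1, P2, P5
Count = 9 - 6 = 3

3


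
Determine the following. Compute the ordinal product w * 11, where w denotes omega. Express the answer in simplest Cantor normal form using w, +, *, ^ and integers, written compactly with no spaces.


Compute w * 11.
Ordinal * is associative and left-distributive over +, but NOT commutative; for finite n>1, n*w = w but w*n stays w*n.
w * 11 means 11 copies of w concatenated: w*11.
Result = w*11

w*11


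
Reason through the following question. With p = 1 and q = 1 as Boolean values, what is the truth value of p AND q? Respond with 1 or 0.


p = 1, q = 1
Operation: p AND q
Evaluate: 1 AND 1 = 1

1


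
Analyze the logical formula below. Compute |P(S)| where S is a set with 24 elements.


The power set of a set with n elements has 2^n elements.
|P(S)| = 2^24 = 16777216

16777216


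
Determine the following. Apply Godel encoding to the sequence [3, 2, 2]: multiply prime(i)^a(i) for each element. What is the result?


Encode each element as an exponent of the corresponding prime:
  2^3 = 8
  3^2 = 9
  5^2 = 25
Product = 8 * 9 * 25 = 1800

1800


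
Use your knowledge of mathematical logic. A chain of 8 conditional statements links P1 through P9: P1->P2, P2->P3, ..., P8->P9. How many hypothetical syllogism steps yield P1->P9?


With 8 implications in a chain connecting 9 propositions:
P1->P2, P2->P3, ..., P8->P9
Steps needed = (number of implications) - 1 = 8 - 1 = 7

7


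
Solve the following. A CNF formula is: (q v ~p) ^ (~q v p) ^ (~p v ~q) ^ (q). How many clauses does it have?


A CNF formula is a conjunction of clauses.
Clauses are separated by ^.
Counting the conjuncts: 4 clauses.

4


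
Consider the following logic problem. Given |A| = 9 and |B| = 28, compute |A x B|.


The Cartesian product A x B contains all ordered pairs (a, b).
|A x B| = |A| * |B| = 9 * 28 = 252

252


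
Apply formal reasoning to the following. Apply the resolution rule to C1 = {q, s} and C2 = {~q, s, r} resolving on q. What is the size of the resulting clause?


Remove q from C1 and ~q from C2.
C1 remainder: {s}
C2 remainder: {s, r}
Union (resolvent): {r, s}
Resolvent has 2 literal(s).

2


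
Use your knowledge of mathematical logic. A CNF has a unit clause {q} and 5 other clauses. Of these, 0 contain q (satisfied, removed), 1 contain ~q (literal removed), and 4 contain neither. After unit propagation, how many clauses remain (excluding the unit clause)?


Satisfied (removed): 0
Shortened (remain): 1
Unchanged (remain): 4
Remaining = 1 + 4 = 5

5


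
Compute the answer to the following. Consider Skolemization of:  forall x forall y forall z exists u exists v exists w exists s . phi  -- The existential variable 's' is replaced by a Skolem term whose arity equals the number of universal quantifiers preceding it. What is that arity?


Quantifier prefix: forall x forall y forall z exists u exists v exists w exists s
's' is existentially quantified at position 7.
Universal variables preceding it: x, y, z
Skolem function arity = 3

3


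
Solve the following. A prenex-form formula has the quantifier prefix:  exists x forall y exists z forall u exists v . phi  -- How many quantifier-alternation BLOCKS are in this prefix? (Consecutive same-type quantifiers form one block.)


Quantifier-type sequence: E A E A E  (A=forall, E=exists)
Group into maximal same-type runs:
  Ex1 | Ax1 | Ex1 | Ax1 | Ex1
Number of blocks = 5

5


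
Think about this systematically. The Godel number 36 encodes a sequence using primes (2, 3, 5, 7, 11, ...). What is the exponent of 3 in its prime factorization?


Factorize 36 by dividing by 3 repeatedly.
Division steps: 3 divides 36 exactly 2 time(s).
Exponent of 3 = 2

2


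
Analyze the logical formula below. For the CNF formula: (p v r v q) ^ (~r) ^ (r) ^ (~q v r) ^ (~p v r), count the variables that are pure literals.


Check each variable for pure literal status:
p: mixed (not pure)
q: mixed (not pure)
r: mixed (not pure)
Pure literal count = 0

0


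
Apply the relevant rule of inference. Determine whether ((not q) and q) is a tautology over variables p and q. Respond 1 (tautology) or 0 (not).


Check all 4 assignments:
p=0, q=0: 0
p=0, q=1: 0
p=1, q=0: 0
p=1, q=1: 0
Satisfying count = 0/4.
Tautology iff count = 4: no.

0


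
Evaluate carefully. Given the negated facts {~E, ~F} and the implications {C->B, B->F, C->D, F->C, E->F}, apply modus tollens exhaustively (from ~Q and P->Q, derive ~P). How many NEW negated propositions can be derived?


Initial negated facts: {~E, ~F}
Apply modus tollens to closure:
  ~F and B->F  =>  ~B
  ~B and C->B  =>  ~C
Final negated: {~B, ~C, ~E, ~F}
New negations: {~B, ~C}
Count = 2

2


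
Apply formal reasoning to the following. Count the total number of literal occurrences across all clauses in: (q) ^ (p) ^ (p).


Counting literals in each clause:
Clause 1: 1 literal(s)
Clause 2: 1 literal(s)
Clause 3: 1 literal(s)
Total = 3

3


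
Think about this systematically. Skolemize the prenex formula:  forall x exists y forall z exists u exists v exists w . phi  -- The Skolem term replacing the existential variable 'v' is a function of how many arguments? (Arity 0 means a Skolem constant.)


Quantifier prefix: forall x exists y forall z exists u exists v exists w
'v' is existentially quantified at position 5.
Universal variables preceding it: x, z
Skolem function arity = 2

2


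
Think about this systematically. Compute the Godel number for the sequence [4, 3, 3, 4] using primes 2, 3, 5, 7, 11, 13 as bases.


Encode each element as an exponent of the corresponding prime:
  2^4 = 16
  3^3 = 27
  5^3 = 125
  7^4 = 2401
Product = 16 * 27 * 125 * 2401 = 129654000

129654000


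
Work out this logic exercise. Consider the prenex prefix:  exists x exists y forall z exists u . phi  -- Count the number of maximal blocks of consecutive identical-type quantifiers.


Quantifier-type sequence: E E A E  (A=forall, E=exists)
Group into maximal same-type runs:
  Ex2 | Ax1 | Ex1
Number of blocks = 3

3


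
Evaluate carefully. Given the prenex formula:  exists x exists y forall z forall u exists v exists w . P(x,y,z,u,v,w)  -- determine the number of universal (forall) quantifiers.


Quantifier prefix: exists x exists y forall z forall u exists v exists w
Mark each quantifier type:
  E E U U E E
Universal count = 2, Existential count = 4
Asked for universal (forall) quantifiers: 2

2


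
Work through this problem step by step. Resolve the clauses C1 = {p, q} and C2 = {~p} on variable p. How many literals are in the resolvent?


Remove p from C1 and ~p from C2.
C1 remainder: {q}
C2 remainder: {}
Union (resolvent): {q}
Resolvent has 1 literal(s).

1


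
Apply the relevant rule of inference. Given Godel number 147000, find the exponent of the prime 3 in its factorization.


Factorize 147000 by dividing by 3 repeatedly.
Division steps: 3 divides 147000 exactly 1 time(s).
Exponent of 3 = 1

1


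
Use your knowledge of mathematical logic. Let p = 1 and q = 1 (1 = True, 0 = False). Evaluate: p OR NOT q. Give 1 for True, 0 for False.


p = 1, q = 1
Operation: p OR NOT q
Evaluate: 1 OR NOT 1 = 1

1


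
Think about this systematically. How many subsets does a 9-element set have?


The power set of a set with n elements has 2^n elements.
|P(S)| = 2^9 = 512

512


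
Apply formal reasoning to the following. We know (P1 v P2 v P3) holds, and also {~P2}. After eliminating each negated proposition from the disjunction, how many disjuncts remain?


Original disjuncts (3): P1, P2, P3
Negated (eliminate): ~P2
Remaining disjuncts: P1, P3
Count = 3 - 1 = 2

2


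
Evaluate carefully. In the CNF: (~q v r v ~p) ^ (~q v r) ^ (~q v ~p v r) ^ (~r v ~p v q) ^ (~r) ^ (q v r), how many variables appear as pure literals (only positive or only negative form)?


Check each variable for pure literal status:
p: pure negative
q: mixed (not pure)
r: mixed (not pure)
Pure literal count = 1

1


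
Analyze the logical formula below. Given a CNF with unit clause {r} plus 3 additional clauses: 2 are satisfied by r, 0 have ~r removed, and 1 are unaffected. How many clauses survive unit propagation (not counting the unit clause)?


Satisfied (removed): 2
Shortened (remain): 0
Unchanged (remain): 1
Remaining = 0 + 1 = 1

1


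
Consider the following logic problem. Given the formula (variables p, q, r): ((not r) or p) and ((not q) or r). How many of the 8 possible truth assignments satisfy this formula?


Evaluate all 8 assignments for p, q, r:
p=0, q=0, r=0: 1
p=0, q=0, r=1: 0
p=0, q=1, r=0: 0
p=0, q=1, r=1: 0
p=1, q=0, r=0: 1
p=1, q=0, r=1: 1
p=1, q=1, r=0: 0
p=1, q=1, r=1: 1
Satisfying count = 4

4


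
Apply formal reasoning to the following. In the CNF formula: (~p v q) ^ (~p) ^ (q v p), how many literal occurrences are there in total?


Counting literals in each clause:
Clause 1: 2 literal(s)
Clause 2: 1 literal(s)
Clause 3: 2 literal(s)
Total = 5

5


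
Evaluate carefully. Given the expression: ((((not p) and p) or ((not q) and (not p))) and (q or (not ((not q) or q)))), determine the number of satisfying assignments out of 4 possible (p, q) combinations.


Check all 4 assignments:
p=0, q=0: 0
p=0, q=1: 0
p=1, q=0: 0
p=1, q=1: 0
Count of True = 0

0


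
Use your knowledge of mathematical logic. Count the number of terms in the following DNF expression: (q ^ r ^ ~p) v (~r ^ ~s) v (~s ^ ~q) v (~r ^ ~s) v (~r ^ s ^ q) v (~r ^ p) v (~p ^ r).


A DNF formula is a disjunction of terms (conjunctions).
Terms are separated by v.
Counting the disjuncts: 7 terms.

7


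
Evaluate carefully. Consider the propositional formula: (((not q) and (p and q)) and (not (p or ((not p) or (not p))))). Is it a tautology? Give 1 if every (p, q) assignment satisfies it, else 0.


Check all 4 assignments:
p=0, q=0: 0
p=0, q=1: 0
p=1, q=0: 0
p=1, q=1: 0
Satisfying count = 0/4.
Tautology iff count = 4: no.

0


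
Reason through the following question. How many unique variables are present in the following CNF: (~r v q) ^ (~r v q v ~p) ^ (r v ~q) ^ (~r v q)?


Identify each variable that appears in the formula.
Variables found: p, q, r
Count = 3

3


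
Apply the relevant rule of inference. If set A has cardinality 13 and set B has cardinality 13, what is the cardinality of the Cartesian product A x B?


The Cartesian product A x B contains all ordered pairs (a, b).
|A x B| = |A| * |B| = 13 * 13 = 169

169


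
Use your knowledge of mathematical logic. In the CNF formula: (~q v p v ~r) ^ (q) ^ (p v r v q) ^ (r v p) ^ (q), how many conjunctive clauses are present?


A CNF formula is a conjunction of clauses.
Clauses are separated by ^.
Counting the conjuncts: 5 clauses.

5


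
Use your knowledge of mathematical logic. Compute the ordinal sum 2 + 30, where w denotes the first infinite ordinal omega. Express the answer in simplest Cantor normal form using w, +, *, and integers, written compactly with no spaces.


Compute 2 + 30.
Ordinal + is associative but NOT commutative; for finite n>0, n + w = w but w + n stays w+n.
Both operands finite; ordinal + agrees with natural +: 2 + 30 = 32.
Result = 32

32


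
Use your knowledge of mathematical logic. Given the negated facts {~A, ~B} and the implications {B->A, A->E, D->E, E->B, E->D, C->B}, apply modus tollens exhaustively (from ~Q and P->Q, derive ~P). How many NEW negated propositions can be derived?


Initial negated facts: {~A, ~B}
Apply modus tollens to closure:
  ~B and E->B  =>  ~E
  ~B and C->B  =>  ~C
  ~E and D->E  =>  ~D
Final negated: {~A, ~B, ~C, ~D, ~E}
New negations: {~C, ~D, ~E}
Count = 3

3


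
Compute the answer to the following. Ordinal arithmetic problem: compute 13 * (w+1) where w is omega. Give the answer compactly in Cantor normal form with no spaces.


Compute 13 * (w+1).
Ordinal * is associative and left-distributive over +, but NOT commutative; for finite n>1, n*w = w but w*n stays w*n.
By left-distributivity: 13 * (w+1) = 13*w + 13*1 = w + 13 = w+13.
Result = w+13

w+13


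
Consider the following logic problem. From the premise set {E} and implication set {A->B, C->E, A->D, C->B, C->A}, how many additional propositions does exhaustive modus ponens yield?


Initial facts: {E}
Apply modus ponens to closure:
  (no implication fires)
Final known: {E}
New propositions: {(none)}
Count = 0

0


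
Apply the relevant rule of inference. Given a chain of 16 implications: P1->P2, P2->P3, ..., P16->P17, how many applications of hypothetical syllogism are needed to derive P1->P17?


With 16 implications in a chain connecting 17 propositions:
P1->P2, P2->P3, ..., P16->P17
Steps needed = (number of implications) - 1 = 16 - 1 = 15

15


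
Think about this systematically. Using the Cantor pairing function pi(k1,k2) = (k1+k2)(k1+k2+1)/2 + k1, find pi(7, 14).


k1 + k2 = 21
(k1+k2)(k1+k2+1)/2 = 21 * 22 / 2 = 231
pi = 231 + 7 = 238

238


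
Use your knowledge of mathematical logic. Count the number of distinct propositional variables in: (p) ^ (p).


Identify each variable that appears in the formula.
Variables found: p
Count = 1

1


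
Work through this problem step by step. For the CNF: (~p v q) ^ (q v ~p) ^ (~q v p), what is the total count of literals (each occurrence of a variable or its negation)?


Counting literals in each clause:
Clause 1: 2 literal(s)
Clause 2: 2 literal(s)
Clause 3: 2 literal(s)
Total = 6

6


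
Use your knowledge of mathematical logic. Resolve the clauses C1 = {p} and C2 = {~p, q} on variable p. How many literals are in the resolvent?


Remove p from C1 and ~p from C2.
C1 remainder: {}
C2 remainder: {q}
Union (resolvent): {q}
Resolvent has 1 literal(s).

1


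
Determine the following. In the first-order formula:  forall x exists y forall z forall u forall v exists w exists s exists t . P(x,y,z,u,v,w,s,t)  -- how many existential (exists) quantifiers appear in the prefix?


Quantifier prefix: forall x exists y forall z forall u forall v exists w exists s exists t
Mark each quantifier type:
  U E U U U E E E
Universal count = 4, Existential count = 4
Asked for existential (exists) quantifiers: 4

4


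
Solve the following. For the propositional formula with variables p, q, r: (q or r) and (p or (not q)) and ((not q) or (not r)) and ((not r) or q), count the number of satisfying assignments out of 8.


Evaluate all 8 assignments for p, q, r:
p=0, q=0, r=0: 0
p=0, q=0, r=1: 0
p=0, q=1, r=0: 0
p=0, q=1, r=1: 0
p=1, q=0, r=0: 0
p=1, q=0, r=1: 0
p=1, q=1, r=0: 1
p=1, q=1, r=1: 0
Satisfying count = 1

1


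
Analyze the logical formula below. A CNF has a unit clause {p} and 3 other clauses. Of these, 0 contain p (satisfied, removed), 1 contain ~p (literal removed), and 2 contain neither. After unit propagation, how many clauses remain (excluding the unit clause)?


Satisfied (removed): 0
Shortened (remain): 1
Unchanged (remain): 2
Remaining = 1 + 2 = 3

3


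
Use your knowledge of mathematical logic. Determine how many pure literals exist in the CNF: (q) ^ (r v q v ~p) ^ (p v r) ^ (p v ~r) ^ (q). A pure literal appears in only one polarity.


Check each variable for pure literal status:
p: mixed (not pure)
q: pure positive
r: mixed (not pure)
Pure literal count = 1

1


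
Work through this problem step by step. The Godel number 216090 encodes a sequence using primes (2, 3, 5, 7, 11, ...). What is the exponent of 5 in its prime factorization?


Factorize 216090 by dividing by 5 repeatedly.
Division steps: 5 divides 216090 exactly 1 time(s).
Exponent of 5 = 1

1


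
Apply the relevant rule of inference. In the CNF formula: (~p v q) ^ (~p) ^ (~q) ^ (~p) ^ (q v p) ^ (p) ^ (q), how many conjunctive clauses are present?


A CNF formula is a conjunction of clauses.
Clauses are separated by ^.
Counting the conjuncts: 7 clauses.

7


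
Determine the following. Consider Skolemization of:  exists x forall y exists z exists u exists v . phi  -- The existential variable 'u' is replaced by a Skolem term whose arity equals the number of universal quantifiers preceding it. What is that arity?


Quantifier prefix: exists x forall y exists z exists u exists v
'u' is existentially quantified at position 4.
Universal variables preceding it: y
Skolem function arity = 1

1


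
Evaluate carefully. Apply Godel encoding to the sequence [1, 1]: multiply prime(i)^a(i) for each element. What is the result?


Encode each element as an exponent of the corresponding prime:
  2^1 = 2
  3^1 = 3
Product = 2 * 3 = 6

6


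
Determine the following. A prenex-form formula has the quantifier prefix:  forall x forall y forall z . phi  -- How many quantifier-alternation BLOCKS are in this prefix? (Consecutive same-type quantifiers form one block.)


Quantifier-type sequence: A A A  (A=forall, E=exists)
Group into maximal same-type runs:
  Ax3
Number of blocks = 1

1


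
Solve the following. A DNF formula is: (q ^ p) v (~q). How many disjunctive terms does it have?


A DNF formula is a disjunction of terms (conjunctions).
Terms are separated by v.
Counting the disjuncts: 2 terms.

2


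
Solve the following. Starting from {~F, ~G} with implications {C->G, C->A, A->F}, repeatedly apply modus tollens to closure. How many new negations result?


Initial negated facts: {~F, ~G}
Apply modus tollens to closure:
  ~G and C->G  =>  ~C
  ~F and A->F  =>  ~A
Final negated: {~A, ~C, ~F, ~G}
New negations: {~A, ~C}
Count = 2

2


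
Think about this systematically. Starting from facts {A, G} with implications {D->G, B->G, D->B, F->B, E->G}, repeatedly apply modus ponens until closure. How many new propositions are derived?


Initial facts: {A, G}
Apply modus ponens to closure:
  (no implication fires)
Final known: {A, G}
New propositions: {(none)}
Count = 0

0


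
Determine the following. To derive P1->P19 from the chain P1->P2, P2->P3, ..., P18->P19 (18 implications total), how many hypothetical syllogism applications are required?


With 18 implications in a chain connecting 19 propositions:
P1->P2, P2->P3, ..., P18->P19
Steps needed = (number of implications) - 1 = 18 - 1 = 17

17


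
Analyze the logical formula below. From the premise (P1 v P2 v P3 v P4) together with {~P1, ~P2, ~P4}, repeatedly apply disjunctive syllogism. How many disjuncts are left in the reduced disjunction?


Original disjuncts (4): P1, P2, P3, P4
Negated (eliminate): ~P1, ~P2, ~P4
Remaining disjuncts: P3
Count = 4 - 3 = 1

1


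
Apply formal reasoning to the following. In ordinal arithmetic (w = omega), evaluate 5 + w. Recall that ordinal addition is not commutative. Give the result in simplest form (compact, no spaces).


Compute 5 + w.
Ordinal + is associative but NOT commutative; for finite n>0, n + w = w but w + n stays w+n.
Any finite left addend is absorbed by w on the right: 5 + w = w.
Result = w

w


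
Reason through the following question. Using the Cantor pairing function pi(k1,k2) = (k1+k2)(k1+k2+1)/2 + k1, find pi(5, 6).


k1 + k2 = 11
(k1+k2)(k1+k2+1)/2 = 11 * 12 / 2 = 66
pi = 66 + 5 = 71

71


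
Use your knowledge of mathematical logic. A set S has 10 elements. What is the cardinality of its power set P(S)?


The power set of a set with n elements has 2^n elements.
|P(S)| = 2^10 = 1024

1024


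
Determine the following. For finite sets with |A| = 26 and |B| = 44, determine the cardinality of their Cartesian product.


The Cartesian product A x B contains all ordered pairs (a, b).
|A x B| = |A| * |B| = 26 * 44 = 1144

1144


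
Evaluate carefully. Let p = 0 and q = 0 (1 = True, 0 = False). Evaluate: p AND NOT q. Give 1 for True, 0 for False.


p = 0, q = 0
Operation: p AND NOT q
Evaluate: 0 AND NOT 0 = 0

0


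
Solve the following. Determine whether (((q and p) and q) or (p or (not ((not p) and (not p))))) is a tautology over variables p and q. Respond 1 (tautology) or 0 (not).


Check all 4 assignments:
p=0, q=0: 0
p=0, q=1: 0
p=1, q=0: 1
p=1, q=1: 1
Satisfying count = 2/4.
Tautology iff count = 4: no.

0


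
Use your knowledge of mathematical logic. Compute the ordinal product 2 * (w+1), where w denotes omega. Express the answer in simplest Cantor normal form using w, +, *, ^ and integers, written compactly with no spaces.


Compute 2 * (w+1).
Ordinal * is associative and left-distributive over +, but NOT commutative; for finite n>1, n*w = w but w*n stays w*n.
By left-distributivity: 2 * (w+1) = 2*w + 2*1 = w + 2 = w+2.
Result = w+2

w+2


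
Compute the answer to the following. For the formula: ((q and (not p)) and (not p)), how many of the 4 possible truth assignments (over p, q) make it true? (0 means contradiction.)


Check all 4 assignments:
p=0, q=0: 0
p=0, q=1: 1
p=1, q=0: 0
p=1, q=1: 0
Count of True = 1

1


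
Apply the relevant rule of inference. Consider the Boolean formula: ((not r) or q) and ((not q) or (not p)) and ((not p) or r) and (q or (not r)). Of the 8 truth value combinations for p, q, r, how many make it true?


Evaluate all 8 assignments for p, q, r:
p=0, q=0, r=0: 1
p=0, q=0, r=1: 0
p=0, q=1, r=0: 1
p=0, q=1, r=1: 1
p=1, q=0, r=0: 0
p=1, q=0, r=1: 0
p=1, q=1, r=0: 0
p=1, q=1, r=1: 0
Satisfying count = 3

3


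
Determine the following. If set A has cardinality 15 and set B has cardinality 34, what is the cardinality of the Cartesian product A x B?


The Cartesian product A x B contains all ordered pairs (a, b).
|A x B| = |A| * |B| = 15 * 34 = 510

510


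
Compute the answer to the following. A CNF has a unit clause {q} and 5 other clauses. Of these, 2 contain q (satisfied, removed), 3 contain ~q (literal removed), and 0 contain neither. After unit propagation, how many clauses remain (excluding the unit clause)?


Satisfied (removed): 2
Shortened (remain): 3
Unchanged (remain): 0
Remaining = 3 + 0 = 3

3


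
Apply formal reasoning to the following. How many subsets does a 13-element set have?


The power set of a set with n elements has 2^n elements.
|P(S)| = 2^13 = 8192

8192


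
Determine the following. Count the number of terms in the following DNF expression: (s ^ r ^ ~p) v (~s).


A DNF formula is a disjunction of terms (conjunctions).
Terms are separated by v.
Counting the disjuncts: 2 terms.

2


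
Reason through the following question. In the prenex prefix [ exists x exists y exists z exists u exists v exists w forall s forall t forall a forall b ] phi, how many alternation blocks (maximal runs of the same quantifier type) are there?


Quantifier-type sequence: E E E E E E A A A A  (A=forall, E=exists)
Group into maximal same-type runs:
  Ex6 | Ax4
Number of blocks = 2

2


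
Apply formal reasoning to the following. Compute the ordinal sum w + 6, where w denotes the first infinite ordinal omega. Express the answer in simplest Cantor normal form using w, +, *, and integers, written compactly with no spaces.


Compute w + 6.
Ordinal + is associative but NOT commutative; for finite n>0, n + w = w but w + n stays w+n.
w + 6 is already in normal form (a successor ordinal beyond w).
Result = w+6

w+6


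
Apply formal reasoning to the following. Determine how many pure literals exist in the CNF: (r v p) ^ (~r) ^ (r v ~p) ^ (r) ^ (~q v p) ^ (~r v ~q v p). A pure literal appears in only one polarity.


Check each variable for pure literal status:
p: mixed (not pure)
q: pure negative
r: mixed (not pure)
Pure literal count = 1

1


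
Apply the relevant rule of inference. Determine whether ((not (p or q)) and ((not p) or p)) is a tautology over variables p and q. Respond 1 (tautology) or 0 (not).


Check all 4 assignments:
p=0, q=0: 1
p=0, q=1: 0
p=1, q=0: 0
p=1, q=1: 0
Satisfying count = 1/4.
Tautology iff count = 4: no.

0


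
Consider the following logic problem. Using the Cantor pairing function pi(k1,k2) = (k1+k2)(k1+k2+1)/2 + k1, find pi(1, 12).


k1 + k2 = 13
(k1+k2)(k1+k2+1)/2 = 13 * 14 / 2 = 91
pi = 91 + 1 = 92

92


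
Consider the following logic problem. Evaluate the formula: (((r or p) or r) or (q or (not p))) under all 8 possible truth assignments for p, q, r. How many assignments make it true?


Check all 8 assignments:
p=0, q=0, r=0: 1
p=0, q=0, r=1: 1
p=0, q=1, r=0: 1
p=0, q=1, r=1: 1
p=1, q=0, r=0: 1
p=1, q=0, r=1: 1
p=1, q=1, r=0: 1
p=1, q=1, r=1: 1
Count of True = 8

8


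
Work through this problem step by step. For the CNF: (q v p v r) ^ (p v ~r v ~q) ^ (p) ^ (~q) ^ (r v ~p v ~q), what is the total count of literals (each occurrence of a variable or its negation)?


Counting literals in each clause:
Clause 1: 3 literal(s)
Clause 2: 3 literal(s)
Clause 3: 1 literal(s)
Clause 4: 1 literal(s)
Clause 5: 3 literal(s)
Total = 11

11


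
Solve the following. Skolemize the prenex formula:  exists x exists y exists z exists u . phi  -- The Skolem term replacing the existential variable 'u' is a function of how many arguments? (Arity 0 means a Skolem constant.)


Quantifier prefix: exists x exists y exists z exists u
'u' is existentially quantified at position 4.
No universal quantifiers precede it.
Skolem function arity = 0 (a Skolem constant)

0


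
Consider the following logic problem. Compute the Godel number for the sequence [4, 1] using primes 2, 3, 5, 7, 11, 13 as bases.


Encode each element as an exponent of the corresponding prime:
  2^4 = 16
  3^1 = 3
Product = 16 * 3 = 48

48


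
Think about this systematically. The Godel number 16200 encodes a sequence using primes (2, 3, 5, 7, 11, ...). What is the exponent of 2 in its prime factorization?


Factorize 16200 by dividing by 2 repeatedly.
Division steps: 2 divides 16200 exactly 3 time(s).
Exponent of 2 = 3

3


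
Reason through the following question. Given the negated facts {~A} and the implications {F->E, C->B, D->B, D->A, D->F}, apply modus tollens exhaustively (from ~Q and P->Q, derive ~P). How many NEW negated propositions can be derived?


Initial negated facts: {~A}
Apply modus tollens to closure:
  ~A and D->A  =>  ~D
Final negated: {~A, ~D}
New negations: {~D}
Count = 1

1


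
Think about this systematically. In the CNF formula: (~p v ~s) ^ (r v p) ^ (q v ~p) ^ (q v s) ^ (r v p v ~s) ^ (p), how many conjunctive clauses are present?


A CNF formula is a conjunction of clauses.
Clauses are separated by ^.
Counting the conjuncts: 6 clauses.

6


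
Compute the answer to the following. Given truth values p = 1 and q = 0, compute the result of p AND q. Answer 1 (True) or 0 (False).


p = 1, q = 0
Operation: p AND q
Evaluate: 1 AND 0 = 0

0


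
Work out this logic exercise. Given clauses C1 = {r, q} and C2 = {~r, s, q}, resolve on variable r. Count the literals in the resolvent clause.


Remove r from C1 and ~r from C2.
C1 remainder: {q}
C2 remainder: {s, q}
Union (resolvent): {q, s}
Resolvent has 2 literal(s).

2


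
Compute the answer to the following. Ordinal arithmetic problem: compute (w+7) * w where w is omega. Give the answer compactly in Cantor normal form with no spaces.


Compute (w+7) * w.
Ordinal * is associative and left-distributive over +, but NOT commutative; for finite n>1, n*w = w but w*n stays w*n.
(w+7) * w = sup{(w+7)*k : k<w} = sup{w*k+7} = w^2 (the +7 tail is absorbed in the limit).
Result = w^2

w^2


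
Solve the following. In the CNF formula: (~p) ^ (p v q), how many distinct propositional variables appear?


Identify each variable that appears in the formula.
Variables found: p, q
Count = 2

2


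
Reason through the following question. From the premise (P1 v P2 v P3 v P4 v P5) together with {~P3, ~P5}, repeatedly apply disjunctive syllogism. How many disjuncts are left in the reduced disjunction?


Original disjuncts (5): P1, P2, P3, P4, P5
Negated (eliminate): ~P3, ~P5
Remaining disjuncts: P1, P2, P4
Count = 5 - 2 = 3

3


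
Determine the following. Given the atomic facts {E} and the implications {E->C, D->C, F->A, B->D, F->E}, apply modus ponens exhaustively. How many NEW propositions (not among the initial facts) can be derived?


Initial facts: {E}
Apply modus ponens to closure:
  E and E->C  =>  C
Final known: {C, E}
New propositions: {C}
Count = 1

1


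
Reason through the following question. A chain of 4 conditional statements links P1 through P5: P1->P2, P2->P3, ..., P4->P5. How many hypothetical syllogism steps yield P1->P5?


With 4 implications in a chain connecting 5 propositions:
P1->P2, P2->P3, ..., P4->P5
Steps needed = (number of implications) - 1 = 4 - 1 = 3

3


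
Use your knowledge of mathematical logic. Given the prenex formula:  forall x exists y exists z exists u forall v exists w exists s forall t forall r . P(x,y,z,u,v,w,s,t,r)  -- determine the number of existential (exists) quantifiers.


Quantifier prefix: forall x exists y exists z exists u forall v exists w exists s forall t forall r
Mark each quantifier type:
  U E E E U E E U U
Universal count = 4, Existential count = 5
Asked for existential (exists) quantifiers: 5

5


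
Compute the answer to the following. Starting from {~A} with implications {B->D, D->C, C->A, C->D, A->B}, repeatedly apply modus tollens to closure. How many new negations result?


Initial negated facts: {~A}
Apply modus tollens to closure:
  ~A and C->A  =>  ~C
  ~C and D->C  =>  ~D
  ~D and B->D  =>  ~B
Final negated: {~A, ~B, ~C, ~D}
New negations: {~B, ~C, ~D}
Count = 3

3
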